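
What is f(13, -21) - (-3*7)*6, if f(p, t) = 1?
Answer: 127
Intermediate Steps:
f(13, -21) - (-3*7)*6 = 1 - (-3*7)*6 = 1 - (-21)*6 = 1 - 1*(-126) = 1 + 126 = 127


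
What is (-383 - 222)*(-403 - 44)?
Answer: 270435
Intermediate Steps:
(-383 - 222)*(-403 - 44) = -605*(-447) = 270435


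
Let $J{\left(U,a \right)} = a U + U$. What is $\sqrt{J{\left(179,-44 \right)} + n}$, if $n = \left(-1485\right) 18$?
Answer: $i \sqrt{34427} \approx 185.55 i$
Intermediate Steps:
$J{\left(U,a \right)} = U + U a$ ($J{\left(U,a \right)} = U a + U = U + U a$)
$n = -26730$
$\sqrt{J{\left(179,-44 \right)} + n} = \sqrt{179 \left(1 - 44\right) - 26730} = \sqrt{179 \left(-43\right) - 26730} = \sqrt{-7697 - 26730} = \sqrt{-34427} = i \sqrt{34427}$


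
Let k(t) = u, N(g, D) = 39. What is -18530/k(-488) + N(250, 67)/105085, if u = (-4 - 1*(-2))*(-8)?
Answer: -973612213/840680 ≈ -1158.1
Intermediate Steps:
u = 16 (u = (-4 + 2)*(-8) = -2*(-8) = 16)
k(t) = 16
-18530/k(-488) + N(250, 67)/105085 = -18530/16 + 39/105085 = -18530*1/16 + 39*(1/105085) = -9265/8 + 39/105085 = -973612213/840680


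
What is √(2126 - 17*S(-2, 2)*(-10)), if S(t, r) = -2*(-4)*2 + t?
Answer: √4506 ≈ 67.127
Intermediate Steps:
S(t, r) = 16 + t (S(t, r) = 8*2 + t = 16 + t)
√(2126 - 17*S(-2, 2)*(-10)) = √(2126 - 17*(16 - 2)*(-10)) = √(2126 - 17*14*(-10)) = √(2126 - 238*(-10)) = √(2126 + 2380) = √4506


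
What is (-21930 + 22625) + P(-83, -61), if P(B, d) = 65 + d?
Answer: 699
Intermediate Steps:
(-21930 + 22625) + P(-83, -61) = (-21930 + 22625) + (65 - 61) = 695 + 4 = 699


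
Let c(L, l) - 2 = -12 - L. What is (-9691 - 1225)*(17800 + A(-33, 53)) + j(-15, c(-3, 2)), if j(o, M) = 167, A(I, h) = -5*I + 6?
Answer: -196171269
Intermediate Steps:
A(I, h) = 6 - 5*I
c(L, l) = -10 - L (c(L, l) = 2 + (-12 - L) = -10 - L)
(-9691 - 1225)*(17800 + A(-33, 53)) + j(-15, c(-3, 2)) = (-9691 - 1225)*(17800 + (6 - 5*(-33))) + 167 = -10916*(17800 + (6 + 165)) + 167 = -10916*(17800 + 171) + 167 = -10916*17971 + 167 = -196171436 + 167 = -196171269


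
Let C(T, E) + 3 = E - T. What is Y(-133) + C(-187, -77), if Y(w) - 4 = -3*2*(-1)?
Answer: 117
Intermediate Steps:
C(T, E) = -3 + E - T (C(T, E) = -3 + (E - T) = -3 + E - T)
Y(w) = 10 (Y(w) = 4 - 3*2*(-1) = 4 - 6*(-1) = 4 + 6 = 10)
Y(-133) + C(-187, -77) = 10 + (-3 - 77 - 1*(-187)) = 10 + (-3 - 77 + 187) = 10 + 107 = 117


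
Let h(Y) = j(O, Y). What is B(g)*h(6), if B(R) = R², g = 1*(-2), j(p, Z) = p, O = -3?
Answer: -12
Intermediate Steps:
h(Y) = -3
g = -2
B(g)*h(6) = (-2)²*(-3) = 4*(-3) = -12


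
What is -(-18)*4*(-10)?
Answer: -720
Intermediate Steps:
-(-18)*4*(-10) = -9*(-8)*(-10) = 72*(-10) = -720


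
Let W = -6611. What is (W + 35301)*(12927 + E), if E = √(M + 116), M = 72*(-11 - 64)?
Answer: 370875630 + 57380*I*√1321 ≈ 3.7088e+8 + 2.0855e+6*I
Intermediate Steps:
M = -5400 (M = 72*(-75) = -5400)
E = 2*I*√1321 (E = √(-5400 + 116) = √(-5284) = 2*I*√1321 ≈ 72.691*I)
(W + 35301)*(12927 + E) = (-6611 + 35301)*(12927 + 2*I*√1321) = 28690*(12927 + 2*I*√1321) = 370875630 + 57380*I*√1321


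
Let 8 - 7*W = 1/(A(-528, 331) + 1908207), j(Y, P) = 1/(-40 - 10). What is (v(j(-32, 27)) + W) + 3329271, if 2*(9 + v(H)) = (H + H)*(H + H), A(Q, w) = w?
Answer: 13899430172400879/4174926875 ≈ 3.3293e+6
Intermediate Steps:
j(Y, P) = -1/50 (j(Y, P) = 1/(-50) = -1/50)
W = 15268303/13359766 (W = 8/7 - 1/(7*(331 + 1908207)) = 8/7 - 1/7/1908538 = 8/7 - 1/7*1/1908538 = 8/7 - 1/13359766 = 15268303/13359766 ≈ 1.1429)
v(H) = -9 + 2*H**2 (v(H) = -9 + ((H + H)*(H + H))/2 = -9 + ((2*H)*(2*H))/2 = -9 + (4*H**2)/2 = -9 + 2*H**2)
(v(j(-32, 27)) + W) + 3329271 = ((-9 + 2*(-1/50)**2) + 15268303/13359766) + 3329271 = ((-9 + 2*(1/2500)) + 15268303/13359766) + 3329271 = ((-9 + 1/1250) + 15268303/13359766) + 3329271 = (-11249/1250 + 15268303/13359766) + 3329271 = -32799657246/4174926875 + 3329271 = 13899430172400879/4174926875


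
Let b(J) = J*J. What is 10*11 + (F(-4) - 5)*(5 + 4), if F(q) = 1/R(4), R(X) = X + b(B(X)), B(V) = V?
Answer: 1309/20 ≈ 65.450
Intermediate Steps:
b(J) = J²
R(X) = X + X²
F(q) = 1/20 (F(q) = 1/(4*(1 + 4)) = 1/(4*5) = 1/20)
10*11 + (F(-4) - 5)*(5 + 4) = 10*11 + (1/20 - 5)*(5 + 4) = 110 - 99/20*9 = 110 - 891/20 = 1309/20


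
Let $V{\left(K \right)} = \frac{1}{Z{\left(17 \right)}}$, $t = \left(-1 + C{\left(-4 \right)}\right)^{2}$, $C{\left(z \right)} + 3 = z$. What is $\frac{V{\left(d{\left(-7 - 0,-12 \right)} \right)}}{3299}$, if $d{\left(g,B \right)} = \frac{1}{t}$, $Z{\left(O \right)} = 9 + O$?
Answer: $\frac{1}{85774} \approx 1.1659 \cdot 10^{-5}$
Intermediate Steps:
$C{\left(z \right)} = -3 + z$
$t = 64$ ($t = \left(-1 - 7\right)^{2} = \left(-8\right)^{2} = 64$)
$d{\left(g,B \right)} = \frac{1}{64}$
$V{\left(K \right)} = \frac{1}{26}$ ($V{\left(K \right)} = \frac{1}{9 + 17} = \frac{1}{26}$)
$\frac{V{\left(d{\left(-7 - 0,-12 \right)} \right)}}{3299} = \frac{1}{26 \cdot 3299} = \frac{1}{26} \cdot \frac{1}{3299} = \frac{1}{85774}$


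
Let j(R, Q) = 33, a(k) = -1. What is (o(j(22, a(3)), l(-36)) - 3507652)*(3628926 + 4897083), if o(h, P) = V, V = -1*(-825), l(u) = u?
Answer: -29899238563443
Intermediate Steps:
V = 825
o(h, P) = 825
(o(j(22, a(3)), l(-36)) - 3507652)*(3628926 + 4897083) = (825 - 3507652)*(3628926 + 4897083) = -3506827*8526009 = -29899238563443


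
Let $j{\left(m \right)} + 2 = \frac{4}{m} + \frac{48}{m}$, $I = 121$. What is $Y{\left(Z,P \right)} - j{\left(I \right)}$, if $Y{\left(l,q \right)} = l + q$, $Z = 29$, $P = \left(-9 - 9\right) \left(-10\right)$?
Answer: $\frac{25479}{121} \approx 210.57$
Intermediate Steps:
$P = 180$ ($P = \left(-18\right) \left(-10\right) = 180$)
$j{\left(m \right)} = -2 + \frac{52}{m}$ ($j{\left(m \right)} = -2 + \left(\frac{4}{m} + \frac{48}{m}\right) = -2 + \frac{52}{m}$)
$Y{\left(Z,P \right)} - j{\left(I \right)} = \left(29 + 180\right) - \left(-2 + \frac{52}{121}\right) = 209 - \left(-2 + 52 \cdot \frac{1}{121}\right) = 209 - \left(-2 + \frac{52}{121}\right) = 209 - - \frac{190}{121} = 209 + \frac{190}{121} = \frac{25479}{121}$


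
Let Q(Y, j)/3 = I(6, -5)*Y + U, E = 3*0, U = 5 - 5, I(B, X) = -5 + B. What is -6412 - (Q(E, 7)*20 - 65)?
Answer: -6347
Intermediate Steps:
U = 0
E = 0
Q(Y, j) = 3*Y (Q(Y, j) = 3*((-5 + 6)*Y + 0) = 3*(1*Y + 0) = 3*(Y + 0) = 3*Y)
-6412 - (Q(E, 7)*20 - 65) = -6412 - ((3*0)*20 - 65) = -6412 - (0*20 - 65) = -6412 - (0 - 65) = -6412 - 1*(-65) = -6412 + 65 = -6347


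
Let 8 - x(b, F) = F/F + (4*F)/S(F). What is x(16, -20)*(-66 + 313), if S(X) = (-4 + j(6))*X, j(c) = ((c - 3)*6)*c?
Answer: 3439/2 ≈ 1719.5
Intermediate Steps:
j(c) = c*(-18 + 6*c) (j(c) = ((-3 + c)*6)*c = (-18 + 6*c)*c = c*(-18 + 6*c))
S(X) = 104*X (S(X) = (-4 + 6*6*(-3 + 6))*X = (-4 + 6*6*3)*X = (-4 + 108)*X = 104*X)
x(b, F) = 181/26 (x(b, F) = 8 - (F/F + (4*F)/((104*F))) = 8 - (1 + (4*F)*(1/(104*F))) = 8 - (1 + 1/26) = 8 - 1*27/26 = 8 - 27/26 = 181/26)
x(16, -20)*(-66 + 313) = 181*(-66 + 313)/26 = (181/26)*247 = 3439/2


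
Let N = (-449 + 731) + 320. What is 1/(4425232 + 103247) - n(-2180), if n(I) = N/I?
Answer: 1363073269/4936042110 ≈ 0.27615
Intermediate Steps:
N = 602 (N = 282 + 320 = 602)
n(I) = 602/I
1/(4425232 + 103247) - n(-2180) = 1/(4425232 + 103247) - 602/(-2180) = 1/4528479 - 602*(-1)/2180 = 1/4528479 - 1*(-301/1090) = 1/4528479 + 301/1090 = 1363073269/4936042110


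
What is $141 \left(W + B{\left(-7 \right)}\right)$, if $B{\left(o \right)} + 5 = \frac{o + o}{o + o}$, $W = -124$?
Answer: $-18048$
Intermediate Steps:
$B{\left(o \right)} = -4$ ($B{\left(o \right)} = -5 + \frac{o + o}{o + o} = -5 + \frac{2 o}{2 o} = -5 + 2 o \frac{1}{2 o} = -5 + 1 = -4$)
$141 \left(W + B{\left(-7 \right)}\right) = 141 \left(-124 - 4\right) = 141 \left(-128\right) = -18048$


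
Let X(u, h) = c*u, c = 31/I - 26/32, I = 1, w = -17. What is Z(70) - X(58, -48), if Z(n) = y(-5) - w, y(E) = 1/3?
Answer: -41605/24 ≈ -1733.5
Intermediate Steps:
y(E) = ⅓
c = 483/16 (c = 31/1 - 26/32 = 31*1 - 26*1/32 = 31 - 13/16 = 483/16 ≈ 30.188)
X(u, h) = 483*u/16
Z(n) = 52/3 (Z(n) = ⅓ - 1*(-17) = ⅓ + 17 = 52/3)
Z(70) - X(58, -48) = 52/3 - 483*58/16 = 52/3 - 1*14007/8 = 52/3 - 14007/8 = -41605/24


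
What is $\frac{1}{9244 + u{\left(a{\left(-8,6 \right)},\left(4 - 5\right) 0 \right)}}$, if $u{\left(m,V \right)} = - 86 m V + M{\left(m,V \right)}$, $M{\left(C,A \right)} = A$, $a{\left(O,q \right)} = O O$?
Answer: $\frac{1}{9244} \approx 0.00010818$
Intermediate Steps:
$a{\left(O,q \right)} = O^{2}$
$u{\left(m,V \right)} = V - 86 V m$ ($u{\left(m,V \right)} = - 86 m V + V = - 86 V m + V = V - 86 V m$)
$\frac{1}{9244 + u{\left(a{\left(-8,6 \right)},\left(4 - 5\right) 0 \right)}} = \frac{1}{9244 + \left(4 - 5\right) 0 \left(1 - 86 \left(-8\right)^{2}\right)} = \frac{1}{9244 + \left(-1\right) 0 \left(1 - 5504\right)} = \frac{1}{9244 + 0 \left(1 - 5504\right)} = \frac{1}{9244 + 0 \left(-5503\right)} = \frac{1}{9244 + 0} = \frac{1}{9244}$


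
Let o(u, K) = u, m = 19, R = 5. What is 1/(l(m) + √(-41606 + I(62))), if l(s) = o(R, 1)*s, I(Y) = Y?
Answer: 95/50569 - 6*I*√1154/50569 ≈ 0.0018786 - 0.0040306*I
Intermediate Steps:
l(s) = 5*s
1/(l(m) + √(-41606 + I(62))) = 1/(5*19 + √(-41606 + 62)) = 1/(95 + √(-41544)) = 1/(95 + 6*I*√1154)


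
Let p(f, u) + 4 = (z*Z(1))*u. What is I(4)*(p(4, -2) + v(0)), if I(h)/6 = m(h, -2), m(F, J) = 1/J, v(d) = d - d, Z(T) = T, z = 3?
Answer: 30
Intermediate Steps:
v(d) = 0
p(f, u) = -4 + 3*u (p(f, u) = -4 + (3*1)*u = -4 + 3*u)
I(h) = -3 (I(h) = 6/(-2) = 6*(-1/2) = -3)
I(4)*(p(4, -2) + v(0)) = -3*((-4 + 3*(-2)) + 0) = -3*((-4 - 6) + 0) = -3*(-10 + 0) = -3*(-10) = 30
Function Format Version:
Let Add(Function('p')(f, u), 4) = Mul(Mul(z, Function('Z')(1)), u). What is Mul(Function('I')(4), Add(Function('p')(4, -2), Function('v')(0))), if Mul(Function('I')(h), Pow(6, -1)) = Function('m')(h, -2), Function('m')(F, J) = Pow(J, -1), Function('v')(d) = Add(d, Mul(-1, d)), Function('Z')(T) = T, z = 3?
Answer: 30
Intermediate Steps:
Function('v')(d) = 0
Function('p')(f, u) = Add(-4, Mul(3, u)) (Function('p')(f, u) = Add(-4, Mul(Mul(3, 1), u)) = Add(-4, Mul(3, u)))
Function('I')(h) = -3 (Function('I')(h) = Mul(6, Pow(-2, -1)) = Mul(6, Rational(-1, 2)) = -3)
Mul(Function('I')(4), Add(Function('p')(4, -2), Function('v')(0))) = Mul(-3, Add(Add(-4, Mul(3, -2)), 0)) = Mul(-3, Add(Add(-4, -6), 0)) = Mul(-3, Add(-10, 0)) = Mul(-3, -10) = 30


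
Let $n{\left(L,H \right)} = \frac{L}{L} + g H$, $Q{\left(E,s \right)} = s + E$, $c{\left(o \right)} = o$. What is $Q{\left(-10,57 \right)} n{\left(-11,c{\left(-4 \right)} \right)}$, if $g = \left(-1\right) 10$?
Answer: $1927$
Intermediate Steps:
$Q{\left(E,s \right)} = E + s$
$g = -10$
$n{\left(L,H \right)} = 1 - 10 H$ ($n{\left(L,H \right)} = \frac{L}{L} - 10 H = 1 - 10 H$)
$Q{\left(-10,57 \right)} n{\left(-11,c{\left(-4 \right)} \right)} = \left(-10 + 57\right) \left(1 - -40\right) = 47 \left(1 + 40\right) = 47 \cdot 41 = 1927$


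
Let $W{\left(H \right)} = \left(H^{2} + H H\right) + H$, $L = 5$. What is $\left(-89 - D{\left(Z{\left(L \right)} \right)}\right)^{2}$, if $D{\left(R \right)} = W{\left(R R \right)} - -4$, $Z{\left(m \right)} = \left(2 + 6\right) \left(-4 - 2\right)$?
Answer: $112768024554441$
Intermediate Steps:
$Z{\left(m \right)} = -48$ ($Z{\left(m \right)} = 8 \left(-6\right) = -48$)
$W{\left(H \right)} = H + 2 H^{2}$ ($W{\left(H \right)} = \left(H^{2} + H^{2}\right) + H = 2 H^{2} + H = H + 2 H^{2}$)
$D{\left(R \right)} = 4 + R^{2} \left(1 + 2 R^{2}\right)$ ($D{\left(R \right)} = R R \left(1 + 2 R R\right) - -4 = R^{2} \left(1 + 2 R^{2}\right) + 4 = 4 + R^{2} \left(1 + 2 R^{2}\right)$)
$\left(-89 - D{\left(Z{\left(L \right)} \right)}\right)^{2} = \left(-89 - \left(4 + \left(-48\right)^{2} + 2 \left(-48\right)^{4}\right)\right)^{2} = \left(-89 - \left(4 + 2304 + 2 \cdot 5308416\right)\right)^{2} = \left(-89 - \left(4 + 2304 + 10616832\right)\right)^{2} = \left(-89 - 10619140\right)^{2} = \left(-10619229\right)^{2} = 112768024554441$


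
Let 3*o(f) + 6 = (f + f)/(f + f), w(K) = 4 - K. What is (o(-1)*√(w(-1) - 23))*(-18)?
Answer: 90*I*√2 ≈ 127.28*I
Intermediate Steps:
o(f) = -5/3 (o(f) = -2 + ((f + f)/(f + f))/3 = -2 + ((2*f)/((2*f)))/3 = -2 + ((2*f)*(1/(2*f)))/3 = -2 + (⅓)*1 = -2 + ⅓ = -5/3)
(o(-1)*√(w(-1) - 23))*(-18) = -5*√((4 - 1*(-1)) - 23)/3*(-18) = -5*√((4 + 1) - 23)/3*(-18) = -5*√(5 - 23)/3*(-18) = -5*I*√2*(-18) = 90*I*√2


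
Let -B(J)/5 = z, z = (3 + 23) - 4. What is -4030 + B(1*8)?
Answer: -4140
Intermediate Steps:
z = 22 (z = 26 - 4 = 22)
B(J) = -110 (B(J) = -5*22 = -110)
-4030 + B(1*8) = -4030 - 110 = -4140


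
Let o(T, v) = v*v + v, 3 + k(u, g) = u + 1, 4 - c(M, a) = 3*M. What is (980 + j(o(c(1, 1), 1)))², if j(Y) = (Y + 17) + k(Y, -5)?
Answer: 998001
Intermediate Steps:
c(M, a) = 4 - 3*M
k(u, g) = -2 + u (k(u, g) = -3 + (u + 1) = -3 + (1 + u) = -2 + u)
o(T, v) = v + v² (o(T, v) = v² + v = v + v²)
j(Y) = 15 + 2*Y (j(Y) = (Y + 17) + (-2 + Y) = (17 + Y) + (-2 + Y) = 15 + 2*Y)
(980 + j(o(c(1, 1), 1)))² = (980 + (15 + 2*(1*(1 + 1))))² = (980 + (15 + 2*(1*2)))² = (980 + (15 + 2*2))² = (980 + (15 + 4))² = (980 + 19)² = 999² = 998001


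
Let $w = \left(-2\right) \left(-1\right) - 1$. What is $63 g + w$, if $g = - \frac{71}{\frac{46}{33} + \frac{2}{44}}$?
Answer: $- \frac{295123}{95} \approx -3106.6$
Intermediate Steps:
$g = - \frac{4686}{95}$ ($g = - \frac{71}{46 \cdot \frac{1}{33} + 2 \cdot \frac{1}{44}} = - \frac{71}{\frac{46}{33} + \frac{1}{22}} = - \frac{71}{\frac{95}{66}} = \left(-71\right) \frac{66}{95} = - \frac{4686}{95} \approx -49.326$)
$w = 1$ ($w = 2 - 1 = 1$)
$63 g + w = 63 \left(- \frac{4686}{95}\right) + 1 = - \frac{295218}{95} + 1 = - \frac{295123}{95}$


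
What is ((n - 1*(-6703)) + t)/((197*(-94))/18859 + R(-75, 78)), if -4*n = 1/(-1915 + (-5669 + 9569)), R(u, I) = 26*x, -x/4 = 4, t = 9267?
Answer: -2391355127341/62439064280 ≈ -38.299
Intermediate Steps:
x = -16 (x = -4*4 = -16)
R(u, I) = -416 (R(u, I) = 26*(-16) = -416)
n = -1/7940 (n = -1/(4*(-1915 + (-5669 + 9569))) = -1/(4*(-1915 + 3900)) = -1/4/1985 = -1/4*1/1985 = -1/7940 ≈ -0.00012594)
((n - 1*(-6703)) + t)/((197*(-94))/18859 + R(-75, 78)) = ((-1/7940 - 1*(-6703)) + 9267)/((197*(-94))/18859 - 416) = ((-1/7940 + 6703) + 9267)/(-18518*1/18859 - 416) = (53221819/7940 + 9267)/(-18518/18859 - 416) = 126801799/(7940*(-7863862/18859)) = (126801799/7940)*(-18859/7863862) = -2391355127341/62439064280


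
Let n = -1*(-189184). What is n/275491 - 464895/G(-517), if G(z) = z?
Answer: 128172196573/142428847 ≈ 899.90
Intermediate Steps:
n = 189184
n/275491 - 464895/G(-517) = 189184/275491 - 464895/(-517) = 189184*(1/275491) - 464895*(-1/517) = 189184/275491 + 464895/517 = 128172196573/142428847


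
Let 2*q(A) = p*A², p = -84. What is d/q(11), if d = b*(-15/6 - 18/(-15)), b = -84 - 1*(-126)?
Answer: 13/1210 ≈ 0.010744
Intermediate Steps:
b = 42 (b = -84 + 126 = 42)
q(A) = -42*A² (q(A) = (-84*A²)/2 = -42*A²)
d = -273/5 (d = 42*(-15/6 - 18/(-15)) = 42*(-15*⅙ - 18*(-1/15)) = 42*(-5/2 + 6/5) = 42*(-13/10) = -273/5 ≈ -54.600)
d/q(11) = -273/(5*((-42*11²))) = -273/(5*((-42*121))) = -273/5/(-5082) = -273/5*(-1/5082) = 13/1210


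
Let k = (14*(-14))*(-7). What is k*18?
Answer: 24696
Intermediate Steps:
k = 1372 (k = -196*(-7) = 1372)
k*18 = 1372*18 = 24696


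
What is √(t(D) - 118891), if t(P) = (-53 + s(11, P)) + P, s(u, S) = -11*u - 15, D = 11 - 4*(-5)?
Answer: I*√119049 ≈ 345.03*I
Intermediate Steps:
D = 31 (D = 11 + 20 = 31)
s(u, S) = -15 - 11*u
t(P) = -189 + P (t(P) = (-53 + (-15 - 11*11)) + P = (-53 + (-15 - 121)) + P = (-53 - 136) + P = -189 + P)
√(t(D) - 118891) = √((-189 + 31) - 118891) = √(-158 - 118891) = √(-119049) = I*√119049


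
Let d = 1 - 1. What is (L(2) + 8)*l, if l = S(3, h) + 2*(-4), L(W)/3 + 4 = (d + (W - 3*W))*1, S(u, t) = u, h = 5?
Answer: 80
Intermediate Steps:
d = 0
L(W) = -12 - 6*W (L(W) = -12 + 3*((0 + (W - 3*W))*1) = -12 + 3*((0 - 2*W)*1) = -12 + 3*(-2*W*1) = -12 + 3*(-2*W) = -12 - 6*W)
l = -5 (l = 3 + 2*(-4) = 3 - 8 = -5)
(L(2) + 8)*l = ((-12 - 6*2) + 8)*(-5) = ((-12 - 12) + 8)*(-5) = (-24 + 8)*(-5) = -16*(-5) = 80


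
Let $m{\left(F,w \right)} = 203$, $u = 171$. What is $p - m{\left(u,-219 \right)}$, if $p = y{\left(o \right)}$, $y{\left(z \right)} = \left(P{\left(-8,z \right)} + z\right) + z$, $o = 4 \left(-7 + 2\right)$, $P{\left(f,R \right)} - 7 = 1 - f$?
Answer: $-227$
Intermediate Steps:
$P{\left(f,R \right)} = 8 - f$ ($P{\left(f,R \right)} = 7 - \left(-1 + f\right) = 8 - f$)
$o = -20$ ($o = 4 \left(-5\right) = -20$)
$y{\left(z \right)} = 16 + 2 z$ ($y{\left(z \right)} = \left(\left(8 - -8\right) + z\right) + z = \left(\left(8 + 8\right) + z\right) + z = \left(16 + z\right) + z = 16 + 2 z$)
$p = -24$ ($p = 16 + 2 \left(-20\right) = 16 - 40 = -24$)
$p - m{\left(u,-219 \right)} = -24 - 203 = -227$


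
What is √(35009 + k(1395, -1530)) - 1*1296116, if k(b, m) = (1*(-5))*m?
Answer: -1296116 + √42659 ≈ -1.2959e+6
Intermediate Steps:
k(b, m) = -5*m
√(35009 + k(1395, -1530)) - 1*1296116 = √(35009 - 5*(-1530)) - 1*1296116 = √(35009 + 7650) - 1296116 = √42659 - 1296116 = -1296116 + √42659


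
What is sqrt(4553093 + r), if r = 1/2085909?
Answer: sqrt(19810582114670613042)/2085909 ≈ 2133.8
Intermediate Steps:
r = 1/2085909 ≈ 4.7941e-7
sqrt(4553093 + r) = sqrt(4553093 + 1/2085909) = sqrt(9497337666538/2085909) = sqrt(19810582114670613042)/2085909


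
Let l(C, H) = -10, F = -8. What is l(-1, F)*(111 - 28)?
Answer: -830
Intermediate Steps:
l(-1, F)*(111 - 28) = -10*(111 - 28) = -10*83 = -830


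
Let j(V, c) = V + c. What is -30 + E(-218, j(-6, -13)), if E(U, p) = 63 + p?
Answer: 14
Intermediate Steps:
-30 + E(-218, j(-6, -13)) = -30 + (63 + (-6 - 13)) = -30 + (63 - 19) = -30 + 44 = 14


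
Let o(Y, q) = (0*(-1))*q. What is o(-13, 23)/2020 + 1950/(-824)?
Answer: -975/412 ≈ -2.3665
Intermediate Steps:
o(Y, q) = 0 (o(Y, q) = 0*q = 0)
o(-13, 23)/2020 + 1950/(-824) = 0/2020 + 1950/(-824) = 0*(1/2020) + 1950*(-1/824) = 0 - 975/412 = -975/412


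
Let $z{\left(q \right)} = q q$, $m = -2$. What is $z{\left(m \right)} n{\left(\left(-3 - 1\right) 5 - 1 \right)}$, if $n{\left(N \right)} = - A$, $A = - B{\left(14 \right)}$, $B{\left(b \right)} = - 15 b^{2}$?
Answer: $-11760$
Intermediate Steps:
$z{\left(q \right)} = q^{2}$
$A = 2940$ ($A = - \left(-15\right) 14^{2} = - \left(-15\right) 196 = \left(-1\right) \left(-2940\right) = 2940$)
$n{\left(N \right)} = -2940$ ($n{\left(N \right)} = \left(-1\right) 2940 = -2940$)
$z{\left(m \right)} n{\left(\left(-3 - 1\right) 5 - 1 \right)} = \left(-2\right)^{2} \left(-2940\right) = 4 \left(-2940\right) = -11760$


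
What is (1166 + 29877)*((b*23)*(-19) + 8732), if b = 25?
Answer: -68077299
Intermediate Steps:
(1166 + 29877)*((b*23)*(-19) + 8732) = (1166 + 29877)*((25*23)*(-19) + 8732) = 31043*(575*(-19) + 8732) = 31043*(-10925 + 8732) = 31043*(-2193) = -68077299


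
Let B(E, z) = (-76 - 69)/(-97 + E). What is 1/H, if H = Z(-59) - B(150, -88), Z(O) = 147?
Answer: 53/7936 ≈ 0.0066784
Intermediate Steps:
B(E, z) = -145/(-97 + E)
H = 7936/53 (H = 147 - (-145)/(-97 + 150) = 147 - (-145)/53 = 147 - 1*(-145/53) = 147 + 145/53 = 7936/53 ≈ 149.74)
1/H = 1/(7936/53) = 53/7936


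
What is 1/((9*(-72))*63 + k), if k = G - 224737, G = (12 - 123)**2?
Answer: -1/253240 ≈ -3.9488e-6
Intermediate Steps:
G = 12321 (G = (-111)**2 = 12321)
k = -212416 (k = 12321 - 224737 = -212416)
1/((9*(-72))*63 + k) = 1/((9*(-72))*63 - 212416) = 1/(-648*63 - 212416) = 1/(-40824 - 212416) = 1/(-253240) = -1/253240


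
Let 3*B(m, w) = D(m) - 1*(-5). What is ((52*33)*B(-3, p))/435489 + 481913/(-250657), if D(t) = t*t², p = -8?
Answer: -213022078145/109158366273 ≈ -1.9515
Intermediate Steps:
D(t) = t³
B(m, w) = 5/3 + m³/3 (B(m, w) = (m³ - 1*(-5))/3 = (m³ + 5)/3 = (5 + m³)/3 = 5/3 + m³/3)
((52*33)*B(-3, p))/435489 + 481913/(-250657) = ((52*33)*(5/3 + (⅓)*(-3)³))/435489 + 481913/(-250657) = (1716*(5/3 + (⅓)*(-27)))*(1/435489) + 481913*(-1/250657) = (1716*(5/3 - 9))*(1/435489) - 481913/250657 = (1716*(-22/3))*(1/435489) - 481913/250657 = -12584*1/435489 - 481913/250657 = -12584/435489 - 481913/250657 = -213022078145/109158366273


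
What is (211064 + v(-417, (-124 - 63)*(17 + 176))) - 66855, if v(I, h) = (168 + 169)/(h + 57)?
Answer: 5196426769/36034 ≈ 1.4421e+5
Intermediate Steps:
v(I, h) = 337/(57 + h)
(211064 + v(-417, (-124 - 63)*(17 + 176))) - 66855 = (211064 + 337/(57 + (-124 - 63)*(17 + 176))) - 66855 = (211064 + 337/(57 - 187*193)) - 66855 = (211064 + 337/(57 - 36091)) - 66855 = (211064 + 337/(-36034)) - 66855 = (211064 + 337*(-1/36034)) - 66855 = (211064 - 337/36034) - 66855 = 7605479839/36034 - 66855 = 5196426769/36034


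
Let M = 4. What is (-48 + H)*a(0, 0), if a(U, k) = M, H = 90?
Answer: 168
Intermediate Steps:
a(U, k) = 4
(-48 + H)*a(0, 0) = (-48 + 90)*4 = 42*4 = 168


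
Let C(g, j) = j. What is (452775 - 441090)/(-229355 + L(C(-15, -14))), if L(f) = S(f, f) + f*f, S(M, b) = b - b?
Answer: -615/12061 ≈ -0.050991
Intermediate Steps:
S(M, b) = 0
L(f) = f² (L(f) = 0 + f*f = 0 + f² = f²)
(452775 - 441090)/(-229355 + L(C(-15, -14))) = (452775 - 441090)/(-229355 + (-14)²) = 11685/(-229355 + 196) = 11685/(-229159) = 11685*(-1/229159) = -615/12061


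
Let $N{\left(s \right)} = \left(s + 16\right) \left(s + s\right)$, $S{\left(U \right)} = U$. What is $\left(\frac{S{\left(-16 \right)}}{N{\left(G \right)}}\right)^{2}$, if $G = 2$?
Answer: $\frac{4}{81} \approx 0.049383$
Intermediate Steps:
$N{\left(s \right)} = 2 s \left(16 + s\right)$ ($N{\left(s \right)} = \left(16 + s\right) 2 s = 2 s \left(16 + s\right)$)
$\left(\frac{S{\left(-16 \right)}}{N{\left(G \right)}}\right)^{2} = \left(- \frac{16}{2 \cdot 2 \left(16 + 2\right)}\right)^{2} = \left(- \frac{16}{2 \cdot 2 \cdot 18}\right)^{2} = \left(- \frac{16}{72}\right)^{2} = \left(\left(-16\right) \frac{1}{72}\right)^{2} = \left(- \frac{2}{9}\right)^{2} = \frac{4}{81}$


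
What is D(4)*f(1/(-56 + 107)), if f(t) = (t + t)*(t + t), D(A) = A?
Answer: 16/2601 ≈ 0.0061515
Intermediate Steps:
f(t) = 4*t**2 (f(t) = (2*t)*(2*t) = 4*t**2)
D(4)*f(1/(-56 + 107)) = 4*(4*(1/(-56 + 107))**2) = 4*(4*(1/51)**2) = 4*(4*(1/2601)) = 4*(4/2601) = 16/2601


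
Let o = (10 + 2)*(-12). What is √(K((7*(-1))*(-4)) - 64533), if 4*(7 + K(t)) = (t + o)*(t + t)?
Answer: 2*I*√16541 ≈ 257.22*I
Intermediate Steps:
o = -144 (o = 12*(-12) = -144)
K(t) = -7 + t*(-144 + t)/2 (K(t) = -7 + ((t - 144)*(t + t))/4 = -7 + ((-144 + t)*(2*t))/4 = -7 + (2*t*(-144 + t))/4 = -7 + t*(-144 + t)/2)
√(K((7*(-1))*(-4)) - 64533) = √((-7 + ((7*(-1))*(-4))²/2 - 72*7*(-1)*(-4)) - 64533) = √((-7 + (-7*(-4))²/2 - (-504)*(-4)) - 64533) = √((-7 + (½)*28² - 72*28) - 64533) = √((-7 + (½)*784 - 2016) - 64533) = √((-7 + 392 - 2016) - 64533) = √(-1631 - 64533) = √(-66164) = 2*I*√16541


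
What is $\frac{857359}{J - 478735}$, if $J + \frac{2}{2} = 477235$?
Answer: $- \frac{857359}{1501} \approx -571.19$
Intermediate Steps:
$J = 477234$ ($J = -1 + 477235 = 477234$)
$\frac{857359}{J - 478735} = \frac{857359}{477234 - 478735} = \frac{857359}{-1501} = 857359 \left(- \frac{1}{1501}\right) = - \frac{857359}{1501}$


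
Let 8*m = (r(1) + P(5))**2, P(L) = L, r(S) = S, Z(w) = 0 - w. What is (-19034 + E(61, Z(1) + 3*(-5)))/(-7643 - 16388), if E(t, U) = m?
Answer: 5437/6866 ≈ 0.79187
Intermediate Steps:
Z(w) = -w
m = 9/2 (m = (1 + 5)**2/8 = (1/8)*6**2 = (1/8)*36 = 9/2 ≈ 4.5000)
E(t, U) = 9/2
(-19034 + E(61, Z(1) + 3*(-5)))/(-7643 - 16388) = (-19034 + 9/2)/(-7643 - 16388) = -38059/2/(-24031) = -38059/2*(-1/24031) = 5437/6866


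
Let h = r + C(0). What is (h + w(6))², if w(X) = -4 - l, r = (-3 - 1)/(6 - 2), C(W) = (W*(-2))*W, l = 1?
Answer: 36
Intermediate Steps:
C(W) = -2*W² (C(W) = (-2*W)*W = -2*W²)
r = -1 (r = -4/4 = -4*¼ = -1)
w(X) = -5 (w(X) = -4 - 1*1 = -4 - 1 = -5)
h = -1 (h = -1 - 2*0² = -1 - 2*0 = -1 + 0 = -1)
(h + w(6))² = (-1 - 5)² = (-6)² = 36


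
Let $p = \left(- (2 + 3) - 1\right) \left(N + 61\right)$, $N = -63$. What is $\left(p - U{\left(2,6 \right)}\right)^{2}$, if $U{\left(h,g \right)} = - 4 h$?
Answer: $400$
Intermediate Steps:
$p = 12$ ($p = \left(- (2 + 3) - 1\right) \left(-63 + 61\right) = \left(\left(-1\right) 5 - 1\right) \left(-2\right) = \left(-5 - 1\right) \left(-2\right) = \left(-6\right) \left(-2\right) = 12$)
$\left(p - U{\left(2,6 \right)}\right)^{2} = \left(12 - \left(-4\right) 2\right)^{2} = \left(12 - -8\right)^{2} = \left(12 + 8\right)^{2} = 20^{2} = 400$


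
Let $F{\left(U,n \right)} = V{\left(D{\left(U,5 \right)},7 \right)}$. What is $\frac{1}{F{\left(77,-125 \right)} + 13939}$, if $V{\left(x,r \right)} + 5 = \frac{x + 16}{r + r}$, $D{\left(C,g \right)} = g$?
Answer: $\frac{2}{27871} \approx 7.1759 \cdot 10^{-5}$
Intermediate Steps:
$V{\left(x,r \right)} = -5 + \frac{16 + x}{2 r}$ ($V{\left(x,r \right)} = -5 + \frac{x + 16}{r + r} = -5 + \frac{16 + x}{2 r}$)
$F{\left(U,n \right)} = - \frac{7}{2}$ ($F{\left(U,n \right)} = \frac{16 + 5 - 70}{2 \cdot 7} = \frac{1}{2} \cdot \frac{1}{7} \left(16 + 5 - 70\right) = \frac{1}{2} \cdot \frac{1}{7} \left(-49\right) = - \frac{7}{2}$)
$\frac{1}{F{\left(77,-125 \right)} + 13939} = \frac{1}{- \frac{7}{2} + 13939} = \frac{1}{\frac{27871}{2}} = \frac{2}{27871}$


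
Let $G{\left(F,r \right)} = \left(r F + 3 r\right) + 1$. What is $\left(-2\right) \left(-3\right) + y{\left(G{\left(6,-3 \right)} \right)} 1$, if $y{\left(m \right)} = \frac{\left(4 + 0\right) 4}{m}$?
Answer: $\frac{70}{13} \approx 5.3846$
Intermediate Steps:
$G{\left(F,r \right)} = 1 + 3 r + F r$ ($G{\left(F,r \right)} = \left(F r + 3 r\right) + 1 = \left(3 r + F r\right) + 1 = 1 + 3 r + F r$)
$y{\left(m \right)} = \frac{16}{m}$ ($y{\left(m \right)} = \frac{4 \cdot 4}{m} = \frac{16}{m}$)
$\left(-2\right) \left(-3\right) + y{\left(G{\left(6,-3 \right)} \right)} 1 = \left(-2\right) \left(-3\right) + \frac{16}{1 + 3 \left(-3\right) + 6 \left(-3\right)} 1 = 6 + \frac{16}{1 - 9 - 18} \cdot 1 = 6 + \frac{16}{-26} \cdot 1 = 6 + 16 \left(- \frac{1}{26}\right) 1 = 6 - \frac{8}{13} = \frac{70}{13}$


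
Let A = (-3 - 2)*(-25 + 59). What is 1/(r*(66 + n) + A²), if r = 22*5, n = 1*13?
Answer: 1/37590 ≈ 2.6603e-5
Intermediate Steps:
n = 13
r = 110
A = -170 (A = -5*34 = -170)
1/(r*(66 + n) + A²) = 1/(110*(66 + 13) + (-170)²) = 1/(110*79 + 28900) = 1/(8690 + 28900) = 1/37590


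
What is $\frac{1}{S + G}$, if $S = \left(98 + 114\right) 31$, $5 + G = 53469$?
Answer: $\frac{1}{60036} \approx 1.6657 \cdot 10^{-5}$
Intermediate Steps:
$G = 53464$ ($G = -5 + 53469 = 53464$)
$S = 6572$ ($S = 212 \cdot 31 = 6572$)
$\frac{1}{S + G} = \frac{1}{6572 + 53464} = \frac{1}{60036}$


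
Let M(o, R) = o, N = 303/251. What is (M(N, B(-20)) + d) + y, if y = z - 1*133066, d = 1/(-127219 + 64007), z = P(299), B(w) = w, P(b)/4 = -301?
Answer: -2130337132255/15866212 ≈ -1.3427e+5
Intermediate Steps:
P(b) = -1204 (P(b) = 4*(-301) = -1204)
z = -1204
N = 303/251 (N = 303*(1/251) = 303/251 ≈ 1.2072)
d = -1/63212 (d = 1/(-63212) = -1/63212 ≈ -1.5820e-5)
y = -134270 (y = -1204 - 1*133066 = -1204 - 133066 = -134270)
(M(N, B(-20)) + d) + y = (303/251 - 1/63212) - 134270 = 19152985/15866212 - 134270 = -2130337132255/15866212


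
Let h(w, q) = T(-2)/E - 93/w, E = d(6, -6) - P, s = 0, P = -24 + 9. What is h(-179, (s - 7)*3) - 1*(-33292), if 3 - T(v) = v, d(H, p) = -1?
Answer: 83431949/2506 ≈ 33293.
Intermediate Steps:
P = -15
T(v) = 3 - v
E = 14 (E = -1 - 1*(-15) = -1 + 15 = 14)
h(w, q) = 5/14 - 93/w (h(w, q) = (3 - 1*(-2))/14 - 93/w = (3 + 2)*(1/14) - 93/w = 5*(1/14) - 93/w = 5/14 - 93/w)
h(-179, (s - 7)*3) - 1*(-33292) = (5/14 - 93/(-179)) - 1*(-33292) = (5/14 - 93*(-1/179)) + 33292 = (5/14 + 93/179) + 33292 = 2197/2506 + 33292 = 83431949/2506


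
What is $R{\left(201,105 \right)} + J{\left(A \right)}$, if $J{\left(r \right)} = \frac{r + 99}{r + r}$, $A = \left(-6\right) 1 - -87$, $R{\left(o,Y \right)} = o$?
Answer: $\frac{1819}{9} \approx 202.11$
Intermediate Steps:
$A = 81$ ($A = -6 + 87 = 81$)
$J{\left(r \right)} = \frac{99 + r}{2 r}$
$R{\left(201,105 \right)} + J{\left(A \right)} = 201 + \frac{99 + 81}{2 \cdot 81} = 201 + \frac{1}{2} \cdot \frac{1}{81} \cdot 180 = 201 + \frac{10}{9} = \frac{1819}{9}$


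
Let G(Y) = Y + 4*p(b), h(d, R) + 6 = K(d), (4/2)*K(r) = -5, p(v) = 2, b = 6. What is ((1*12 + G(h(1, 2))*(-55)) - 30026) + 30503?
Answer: 1033/2 ≈ 516.50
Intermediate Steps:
K(r) = -5/2 (K(r) = (½)*(-5) = -5/2)
h(d, R) = -17/2 (h(d, R) = -6 - 5/2 = -17/2)
G(Y) = 8 + Y (G(Y) = Y + 4*2 = Y + 8 = 8 + Y)
((1*12 + G(h(1, 2))*(-55)) - 30026) + 30503 = ((1*12 + (8 - 17/2)*(-55)) - 30026) + 30503 = ((12 - ½*(-55)) - 30026) + 30503 = ((12 + 55/2) - 30026) + 30503 = (79/2 - 30026) + 30503 = -59973/2 + 30503 = 1033/2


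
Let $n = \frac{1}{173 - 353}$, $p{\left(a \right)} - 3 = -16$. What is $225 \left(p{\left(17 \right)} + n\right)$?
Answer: $- \frac{11705}{4} \approx -2926.3$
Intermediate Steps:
$p{\left(a \right)} = -13$ ($p{\left(a \right)} = 3 - 16 = -13$)
$n = - \frac{1}{180}$ ($n = \frac{1}{-180} = - \frac{1}{180} \approx -0.0055556$)
$225 \left(p{\left(17 \right)} + n\right) = 225 \left(-13 - \frac{1}{180}\right) = 225 \left(- \frac{2341}{180}\right) = - \frac{11705}{4}$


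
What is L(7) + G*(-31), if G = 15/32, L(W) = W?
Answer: -241/32 ≈ -7.5313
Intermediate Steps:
G = 15/32 (G = 15*(1/32) = 15/32 ≈ 0.46875)
L(7) + G*(-31) = 7 + (15/32)*(-31) = 7 - 465/32 = -241/32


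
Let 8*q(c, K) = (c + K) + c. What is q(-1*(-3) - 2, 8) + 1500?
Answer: 6005/4 ≈ 1501.3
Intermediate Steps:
q(c, K) = c/4 + K/8 (q(c, K) = ((c + K) + c)/8 = ((K + c) + c)/8 = (K + 2*c)/8 = c/4 + K/8)
q(-1*(-3) - 2, 8) + 1500 = ((-1*(-3) - 2)/4 + (1/8)*8) + 1500 = ((3 - 2)/4 + 1) + 1500 = ((1/4)*1 + 1) + 1500 = (1/4 + 1) + 1500 = 5/4 + 1500 = 6005/4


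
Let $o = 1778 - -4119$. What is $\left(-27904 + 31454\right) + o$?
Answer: $9447$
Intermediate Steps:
$o = 5897$ ($o = 1778 + 4119 = 5897$)
$\left(-27904 + 31454\right) + o = \left(-27904 + 31454\right) + 5897 = 3550 + 5897 = 9447$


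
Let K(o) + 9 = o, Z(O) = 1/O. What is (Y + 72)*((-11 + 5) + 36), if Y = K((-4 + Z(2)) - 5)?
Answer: 1635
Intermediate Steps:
Z(O) = 1/O
K(o) = -9 + o
Y = -35/2 (Y = -9 + ((-4 + 1/2) - 5) = -9 + (-7/2 - 5) = -9 - 17/2 = -35/2 ≈ -17.500)
(Y + 72)*((-11 + 5) + 36) = (-35/2 + 72)*((-11 + 5) + 36) = 109*(-6 + 36)/2 = (109/2)*30 = 1635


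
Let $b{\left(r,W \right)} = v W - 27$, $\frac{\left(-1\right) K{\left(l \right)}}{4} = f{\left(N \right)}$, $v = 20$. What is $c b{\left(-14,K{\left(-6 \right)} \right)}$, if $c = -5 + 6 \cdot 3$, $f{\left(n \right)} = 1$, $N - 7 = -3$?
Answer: $-1391$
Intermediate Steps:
$N = 4$ ($N = 7 - 3 = 4$)
$K{\left(l \right)} = -4$ ($K{\left(l \right)} = \left(-4\right) 1 = -4$)
$b{\left(r,W \right)} = -27 + 20 W$ ($b{\left(r,W \right)} = 20 W - 27 = -27 + 20 W$)
$c = 13$ ($c = -5 + 18 = 13$)
$c b{\left(-14,K{\left(-6 \right)} \right)} = 13 \left(-27 + 20 \left(-4\right)\right) = 13 \left(-27 - 80\right) = 13 \left(-107\right) = -1391$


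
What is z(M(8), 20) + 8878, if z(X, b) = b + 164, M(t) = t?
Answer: 9062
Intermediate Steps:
z(X, b) = 164 + b
z(M(8), 20) + 8878 = (164 + 20) + 8878 = 184 + 8878 = 9062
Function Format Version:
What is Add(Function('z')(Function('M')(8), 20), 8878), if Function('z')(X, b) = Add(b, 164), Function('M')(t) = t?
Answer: 9062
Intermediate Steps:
Function('z')(X, b) = Add(164, b)
Add(Function('z')(Function('M')(8), 20), 8878) = Add(Add(164, 20), 8878) = Add(184, 8878) = 9062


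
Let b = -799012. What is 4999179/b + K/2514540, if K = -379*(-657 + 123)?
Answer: -1034077226669/167428969540 ≈ -6.1762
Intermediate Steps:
K = 202386 (K = -379*(-534) = 202386)
4999179/b + K/2514540 = 4999179/(-799012) + 202386/2514540 = 4999179*(-1/799012) + 202386*(1/2514540) = -4999179/799012 + 33731/419090 = -1034077226669/167428969540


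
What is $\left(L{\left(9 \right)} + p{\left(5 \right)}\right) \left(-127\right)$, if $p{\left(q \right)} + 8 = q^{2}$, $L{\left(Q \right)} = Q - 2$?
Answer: $-3048$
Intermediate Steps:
$L{\left(Q \right)} = -2 + Q$
$p{\left(q \right)} = -8 + q^{2}$
$\left(L{\left(9 \right)} + p{\left(5 \right)}\right) \left(-127\right) = \left(\left(-2 + 9\right) - \left(8 - 5^{2}\right)\right) \left(-127\right) = \left(7 + \left(-8 + 25\right)\right) \left(-127\right) = \left(7 + 17\right) \left(-127\right) = 24 \left(-127\right) = -3048$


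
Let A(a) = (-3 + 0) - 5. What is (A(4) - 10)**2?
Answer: 324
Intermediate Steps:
A(a) = -8 (A(a) = -3 - 5 = -8)
(A(4) - 10)**2 = (-8 - 10)**2 = (-18)**2 = 324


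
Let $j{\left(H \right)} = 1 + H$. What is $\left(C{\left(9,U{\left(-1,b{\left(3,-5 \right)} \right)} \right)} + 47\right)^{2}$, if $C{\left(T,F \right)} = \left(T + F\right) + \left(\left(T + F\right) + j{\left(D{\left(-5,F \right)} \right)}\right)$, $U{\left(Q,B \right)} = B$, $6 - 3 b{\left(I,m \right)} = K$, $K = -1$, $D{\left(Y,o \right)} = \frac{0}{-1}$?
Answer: $\frac{44944}{9} \approx 4993.8$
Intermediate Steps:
$D{\left(Y,o \right)} = 0$ ($D{\left(Y,o \right)} = 0 \left(-1\right) = 0$)
$b{\left(I,m \right)} = \frac{7}{3}$ ($b{\left(I,m \right)} = 2 - - \frac{1}{3} = 2 + \frac{1}{3} = \frac{7}{3}$)
$C{\left(T,F \right)} = 1 + 2 F + 2 T$ ($C{\left(T,F \right)} = \left(T + F\right) + \left(\left(T + F\right) + \left(1 + 0\right)\right) = \left(F + T\right) + \left(\left(F + T\right) + 1\right) = \left(F + T\right) + \left(1 + F + T\right) = 1 + 2 F + 2 T$)
$\left(C{\left(9,U{\left(-1,b{\left(3,-5 \right)} \right)} \right)} + 47\right)^{2} = \left(\left(1 + 2 \cdot \frac{7}{3} + 2 \cdot 9\right) + 47\right)^{2} = \left(\left(1 + \frac{14}{3} + 18\right) + 47\right)^{2} = \left(\frac{71}{3} + 47\right)^{2} = \left(\frac{212}{3}\right)^{2} = \frac{44944}{9}$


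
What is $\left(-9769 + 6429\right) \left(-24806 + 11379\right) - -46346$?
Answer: $44892526$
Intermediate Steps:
$\left(-9769 + 6429\right) \left(-24806 + 11379\right) - -46346 = \left(-3340\right) \left(-13427\right) + 46346 = 44846180 + 46346 = 44892526$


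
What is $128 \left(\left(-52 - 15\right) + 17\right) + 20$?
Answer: $-6380$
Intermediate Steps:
$128 \left(\left(-52 - 15\right) + 17\right) + 20 = 128 \left(-67 + 17\right) + 20 = 128 \left(-50\right) + 20 = -6400 + 20 = -6380$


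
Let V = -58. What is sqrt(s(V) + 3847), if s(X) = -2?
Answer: sqrt(3845) ≈ 62.008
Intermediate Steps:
sqrt(s(V) + 3847) = sqrt(-2 + 3847) = sqrt(3845)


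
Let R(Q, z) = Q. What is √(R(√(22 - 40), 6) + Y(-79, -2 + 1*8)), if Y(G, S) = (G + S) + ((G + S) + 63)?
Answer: √(-83 + 3*I*√2) ≈ 0.2328 + 9.1134*I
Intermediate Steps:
Y(G, S) = 63 + 2*G + 2*S (Y(G, S) = (G + S) + (63 + G + S) = 63 + 2*G + 2*S)
√(R(√(22 - 40), 6) + Y(-79, -2 + 1*8)) = √(√(22 - 40) + (63 + 2*(-79) + 2*(-2 + 1*8))) = √(√(-18) + (63 - 158 + 2*(-2 + 8))) = √(3*I*√2 + (63 - 158 + 2*6)) = √(3*I*√2 + (63 - 158 + 12)) = √(3*I*√2 - 83) = √(-83 + 3*I*√2)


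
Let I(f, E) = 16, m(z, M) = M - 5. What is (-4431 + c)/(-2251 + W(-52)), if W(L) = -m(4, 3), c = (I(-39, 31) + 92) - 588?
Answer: 4911/2249 ≈ 2.1836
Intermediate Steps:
m(z, M) = -5 + M
c = -480 (c = (16 + 92) - 588 = 108 - 588 = -480)
W(L) = 2 (W(L) = -(-5 + 3) = -1*(-2) = 2)
(-4431 + c)/(-2251 + W(-52)) = (-4431 - 480)/(-2251 + 2) = -4911/(-2249) = -4911*(-1/2249) = 4911/2249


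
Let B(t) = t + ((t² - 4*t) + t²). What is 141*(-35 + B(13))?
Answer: 37224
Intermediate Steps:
B(t) = -3*t + 2*t² (B(t) = t + (-4*t + 2*t²) = -3*t + 2*t²)
141*(-35 + B(13)) = 141*(-35 + 13*(-3 + 2*13)) = 141*(-35 + 13*(-3 + 26)) = 141*(-35 + 13*23) = 141*(-35 + 299) = 141*264 = 37224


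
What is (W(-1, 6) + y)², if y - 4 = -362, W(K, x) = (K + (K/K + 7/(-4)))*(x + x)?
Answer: 143641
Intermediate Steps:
W(K, x) = 2*x*(-¾ + K) (W(K, x) = (K + (1 + 7*(-¼)))*(2*x) = (K + (1 - 7/4))*(2*x) = (K - ¾)*(2*x) = (-¾ + K)*(2*x) = 2*x*(-¾ + K))
y = -358 (y = 4 - 362 = -358)
(W(-1, 6) + y)² = ((½)*6*(-3 + 4*(-1)) - 358)² = ((½)*6*(-3 - 4) - 358)² = ((½)*6*(-7) - 358)² = (-21 - 358)² = (-379)² = 143641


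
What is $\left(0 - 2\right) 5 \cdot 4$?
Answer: $-40$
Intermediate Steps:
$\left(0 - 2\right) 5 \cdot 4 = \left(-2\right) 5 \cdot 4 = \left(-10\right) 4 = -40$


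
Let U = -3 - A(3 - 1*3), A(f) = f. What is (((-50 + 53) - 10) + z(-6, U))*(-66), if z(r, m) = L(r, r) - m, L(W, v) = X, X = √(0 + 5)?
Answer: 264 - 66*√5 ≈ 116.42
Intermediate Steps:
X = √5 ≈ 2.2361
U = -3 (U = -3 - (3 - 1*3) = -3 - (3 - 3) = -3 - 1*0 = -3 + 0 = -3)
L(W, v) = √5
z(r, m) = √5 - m
(((-50 + 53) - 10) + z(-6, U))*(-66) = (((-50 + 53) - 10) + (√5 - 1*(-3)))*(-66) = ((3 - 10) + (√5 + 3))*(-66) = (-7 + (3 + √5))*(-66) = (-4 + √5)*(-66) = 264 - 66*√5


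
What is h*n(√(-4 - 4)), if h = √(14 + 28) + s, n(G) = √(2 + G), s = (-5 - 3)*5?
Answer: √(2 + 2*I*√2)*(-40 + √42) ≈ -55.404 - 28.679*I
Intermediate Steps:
s = -40 (s = -8*5 = -40)
h = -40 + √42 (h = √(14 + 28) - 40 = √42 - 40 = -40 + √42 ≈ -33.519)
h*n(√(-4 - 4)) = (-40 + √42)*√(2 + √(-4 - 4)) = (-40 + √42)*√(2 + √(-8)) = (-40 + √42)*√(2 + 2*I*√2) = √(2 + 2*I*√2)*(-40 + √42)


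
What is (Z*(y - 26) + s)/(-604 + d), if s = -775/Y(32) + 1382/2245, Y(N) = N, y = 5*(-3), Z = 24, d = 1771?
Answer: -24128737/27945760 ≈ -0.86341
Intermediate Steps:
y = -15
s = -1695651/71840 (s = -775/32 + 1382/2245 = -1695651/71840 ≈ -23.603)
(Z*(y - 26) + s)/(-604 + d) = (24*(-15 - 26) - 1695651/71840)/(-604 + 1771) = (24*(-41) - 1695651/71840)/1167 = (-984 - 1695651/71840)*(1/1167) = -72386211/71840*1/1167 = -24128737/27945760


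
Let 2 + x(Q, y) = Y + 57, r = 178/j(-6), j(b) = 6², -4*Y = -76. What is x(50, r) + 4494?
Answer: 4568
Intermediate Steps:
Y = 19 (Y = -¼*(-76) = 19)
j(b) = 36
r = 89/18 (r = 178/36 = 178*(1/36) = 89/18 ≈ 4.9444)
x(Q, y) = 74 (x(Q, y) = -2 + (19 + 57) = -2 + 76 = 74)
x(50, r) + 4494 = 74 + 4494 = 4568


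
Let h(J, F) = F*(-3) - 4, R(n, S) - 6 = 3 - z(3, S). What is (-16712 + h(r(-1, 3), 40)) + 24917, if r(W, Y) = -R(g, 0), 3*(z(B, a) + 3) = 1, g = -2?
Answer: 8081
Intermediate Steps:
z(B, a) = -8/3 (z(B, a) = -3 + (⅓)*1 = -3 + ⅓ = -8/3)
R(n, S) = 35/3 (R(n, S) = 6 + (3 - 1*(-8/3)) = 6 + (3 + 8/3) = 6 + 17/3 = 35/3)
r(W, Y) = -35/3 (r(W, Y) = -1*35/3 = -35/3)
h(J, F) = -4 - 3*F (h(J, F) = -3*F - 4 = -4 - 3*F)
(-16712 + h(r(-1, 3), 40)) + 24917 = (-16712 + (-4 - 3*40)) + 24917 = (-16712 + (-4 - 120)) + 24917 = (-16712 - 124) + 24917 = -16836 + 24917 = 8081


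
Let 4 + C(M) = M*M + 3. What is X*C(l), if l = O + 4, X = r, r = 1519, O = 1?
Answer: 36456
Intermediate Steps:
X = 1519
l = 5 (l = 1 + 4 = 5)
C(M) = -1 + M² (C(M) = -4 + (M*M + 3) = -4 + (M² + 3) = -4 + (3 + M²) = -1 + M²)
X*C(l) = 1519*(-1 + 5²) = 1519*(-1 + 25) = 1519*24 = 36456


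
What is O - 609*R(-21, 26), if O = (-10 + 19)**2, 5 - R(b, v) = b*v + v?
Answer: -319644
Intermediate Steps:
R(b, v) = 5 - v - b*v (R(b, v) = 5 - (b*v + v) = 5 - (v + b*v) = 5 + (-v - b*v) = 5 - v - b*v)
O = 81 (O = 9**2 = 81)
O - 609*R(-21, 26) = 81 - 609*(5 - 1*26 - 1*(-21)*26) = 81 - 609*(5 - 26 + 546) = 81 - 609*525 = 81 - 319725 = -319644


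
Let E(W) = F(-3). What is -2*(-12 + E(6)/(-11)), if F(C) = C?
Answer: 258/11 ≈ 23.455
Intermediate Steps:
E(W) = -3
-2*(-12 + E(6)/(-11)) = -2*(-12 - 3/(-11)) = -2*(-12 - 3*(-1/11)) = -2*(-12 + 3/11) = -2*(-129/11) = 258/11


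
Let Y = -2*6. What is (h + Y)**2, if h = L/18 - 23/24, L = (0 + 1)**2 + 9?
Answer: 797449/5184 ≈ 153.83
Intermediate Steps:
L = 10 (L = 1**2 + 9 = 1 + 9 = 10)
Y = -12
h = -29/72 (h = 10/18 - 23/24 = 10*(1/18) - 23*1/24 = 5/9 - 23/24 = -29/72 ≈ -0.40278)
(h + Y)**2 = (-29/72 - 12)**2 = (-893/72)**2 = 797449/5184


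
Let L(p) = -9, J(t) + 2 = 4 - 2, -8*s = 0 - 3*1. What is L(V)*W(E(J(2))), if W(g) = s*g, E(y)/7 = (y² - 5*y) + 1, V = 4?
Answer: -189/8 ≈ -23.625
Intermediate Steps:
s = 3/8 (s = -(0 - 3*1)/8 = -(0 - 3)/8 = -⅛*(-3) = 3/8 ≈ 0.37500)
J(t) = 0 (J(t) = -2 + (4 - 2) = -2 + 2 = 0)
E(y) = 7 - 35*y + 7*y² (E(y) = 7*((y² - 5*y) + 1) = 7*(1 + y² - 5*y) = 7 - 35*y + 7*y²)
W(g) = 3*g/8
L(V)*W(E(J(2))) = -27*(7 - 35*0 + 7*0²)/8 = -27*(7 + 0 + 7*0)/8 = -27*(7 + 0 + 0)/8 = -27*7/8 = -9*21/8 = -189/8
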